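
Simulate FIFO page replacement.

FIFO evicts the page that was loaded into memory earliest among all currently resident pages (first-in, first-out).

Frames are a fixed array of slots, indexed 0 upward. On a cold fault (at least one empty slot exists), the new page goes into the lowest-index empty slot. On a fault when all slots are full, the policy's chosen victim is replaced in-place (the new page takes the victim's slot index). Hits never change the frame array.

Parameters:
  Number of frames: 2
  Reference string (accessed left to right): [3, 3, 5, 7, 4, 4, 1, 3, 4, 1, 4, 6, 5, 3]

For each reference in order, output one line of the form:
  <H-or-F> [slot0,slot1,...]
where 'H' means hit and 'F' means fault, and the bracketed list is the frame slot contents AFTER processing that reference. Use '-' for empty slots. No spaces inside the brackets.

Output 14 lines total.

F [3,-]
H [3,-]
F [3,5]
F [7,5]
F [7,4]
H [7,4]
F [1,4]
F [1,3]
F [4,3]
F [4,1]
H [4,1]
F [6,1]
F [6,5]
F [3,5]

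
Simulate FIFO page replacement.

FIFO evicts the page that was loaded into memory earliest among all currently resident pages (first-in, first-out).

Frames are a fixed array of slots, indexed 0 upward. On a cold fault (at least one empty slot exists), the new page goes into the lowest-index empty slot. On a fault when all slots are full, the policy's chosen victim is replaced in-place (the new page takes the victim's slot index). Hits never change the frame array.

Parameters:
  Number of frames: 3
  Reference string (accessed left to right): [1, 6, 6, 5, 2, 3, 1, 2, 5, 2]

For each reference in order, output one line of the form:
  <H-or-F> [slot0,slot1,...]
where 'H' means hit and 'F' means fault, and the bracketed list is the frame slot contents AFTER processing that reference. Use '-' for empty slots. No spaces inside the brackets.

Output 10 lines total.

F [1,-,-]
F [1,6,-]
H [1,6,-]
F [1,6,5]
F [2,6,5]
F [2,3,5]
F [2,3,1]
H [2,3,1]
F [5,3,1]
F [5,2,1]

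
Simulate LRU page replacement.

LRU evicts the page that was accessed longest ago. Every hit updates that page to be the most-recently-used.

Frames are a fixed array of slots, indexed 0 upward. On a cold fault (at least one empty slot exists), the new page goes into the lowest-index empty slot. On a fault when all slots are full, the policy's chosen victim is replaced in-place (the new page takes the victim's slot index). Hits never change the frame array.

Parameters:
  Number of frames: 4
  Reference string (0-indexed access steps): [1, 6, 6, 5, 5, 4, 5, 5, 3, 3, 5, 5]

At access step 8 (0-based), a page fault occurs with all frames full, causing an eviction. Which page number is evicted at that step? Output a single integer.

Step 0: ref 1 -> FAULT, frames=[1,-,-,-]
Step 1: ref 6 -> FAULT, frames=[1,6,-,-]
Step 2: ref 6 -> HIT, frames=[1,6,-,-]
Step 3: ref 5 -> FAULT, frames=[1,6,5,-]
Step 4: ref 5 -> HIT, frames=[1,6,5,-]
Step 5: ref 4 -> FAULT, frames=[1,6,5,4]
Step 6: ref 5 -> HIT, frames=[1,6,5,4]
Step 7: ref 5 -> HIT, frames=[1,6,5,4]
Step 8: ref 3 -> FAULT, evict 1, frames=[3,6,5,4]
At step 8: evicted page 1

Answer: 1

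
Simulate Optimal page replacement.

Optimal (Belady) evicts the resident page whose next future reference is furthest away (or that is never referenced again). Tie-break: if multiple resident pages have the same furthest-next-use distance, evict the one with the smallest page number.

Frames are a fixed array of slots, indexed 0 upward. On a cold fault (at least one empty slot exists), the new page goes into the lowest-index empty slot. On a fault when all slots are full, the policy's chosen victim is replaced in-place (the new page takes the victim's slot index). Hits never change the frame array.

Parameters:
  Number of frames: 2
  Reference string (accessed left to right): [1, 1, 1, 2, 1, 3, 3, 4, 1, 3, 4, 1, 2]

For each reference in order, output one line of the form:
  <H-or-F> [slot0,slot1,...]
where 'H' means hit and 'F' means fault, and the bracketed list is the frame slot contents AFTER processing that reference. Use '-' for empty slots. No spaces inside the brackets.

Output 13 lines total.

F [1,-]
H [1,-]
H [1,-]
F [1,2]
H [1,2]
F [1,3]
H [1,3]
F [1,4]
H [1,4]
F [3,4]
H [3,4]
F [1,4]
F [2,4]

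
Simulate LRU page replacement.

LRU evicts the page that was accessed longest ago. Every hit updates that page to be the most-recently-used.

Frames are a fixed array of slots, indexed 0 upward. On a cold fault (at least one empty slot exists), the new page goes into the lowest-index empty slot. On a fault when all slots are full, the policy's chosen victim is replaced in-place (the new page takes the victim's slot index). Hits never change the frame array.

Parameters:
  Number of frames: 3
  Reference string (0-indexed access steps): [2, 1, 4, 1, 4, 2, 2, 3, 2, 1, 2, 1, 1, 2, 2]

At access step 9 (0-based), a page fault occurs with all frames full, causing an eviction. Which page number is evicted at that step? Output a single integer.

Answer: 4

Derivation:
Step 0: ref 2 -> FAULT, frames=[2,-,-]
Step 1: ref 1 -> FAULT, frames=[2,1,-]
Step 2: ref 4 -> FAULT, frames=[2,1,4]
Step 3: ref 1 -> HIT, frames=[2,1,4]
Step 4: ref 4 -> HIT, frames=[2,1,4]
Step 5: ref 2 -> HIT, frames=[2,1,4]
Step 6: ref 2 -> HIT, frames=[2,1,4]
Step 7: ref 3 -> FAULT, evict 1, frames=[2,3,4]
Step 8: ref 2 -> HIT, frames=[2,3,4]
Step 9: ref 1 -> FAULT, evict 4, frames=[2,3,1]
At step 9: evicted page 4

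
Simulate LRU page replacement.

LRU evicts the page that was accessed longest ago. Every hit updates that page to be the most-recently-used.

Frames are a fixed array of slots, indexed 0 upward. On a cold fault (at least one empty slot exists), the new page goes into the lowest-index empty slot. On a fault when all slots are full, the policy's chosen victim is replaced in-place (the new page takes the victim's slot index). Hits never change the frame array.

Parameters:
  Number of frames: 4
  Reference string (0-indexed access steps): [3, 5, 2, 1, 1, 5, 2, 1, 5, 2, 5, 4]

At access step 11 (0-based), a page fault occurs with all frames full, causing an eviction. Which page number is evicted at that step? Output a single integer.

Answer: 3

Derivation:
Step 0: ref 3 -> FAULT, frames=[3,-,-,-]
Step 1: ref 5 -> FAULT, frames=[3,5,-,-]
Step 2: ref 2 -> FAULT, frames=[3,5,2,-]
Step 3: ref 1 -> FAULT, frames=[3,5,2,1]
Step 4: ref 1 -> HIT, frames=[3,5,2,1]
Step 5: ref 5 -> HIT, frames=[3,5,2,1]
Step 6: ref 2 -> HIT, frames=[3,5,2,1]
Step 7: ref 1 -> HIT, frames=[3,5,2,1]
Step 8: ref 5 -> HIT, frames=[3,5,2,1]
Step 9: ref 2 -> HIT, frames=[3,5,2,1]
Step 10: ref 5 -> HIT, frames=[3,5,2,1]
Step 11: ref 4 -> FAULT, evict 3, frames=[4,5,2,1]
At step 11: evicted page 3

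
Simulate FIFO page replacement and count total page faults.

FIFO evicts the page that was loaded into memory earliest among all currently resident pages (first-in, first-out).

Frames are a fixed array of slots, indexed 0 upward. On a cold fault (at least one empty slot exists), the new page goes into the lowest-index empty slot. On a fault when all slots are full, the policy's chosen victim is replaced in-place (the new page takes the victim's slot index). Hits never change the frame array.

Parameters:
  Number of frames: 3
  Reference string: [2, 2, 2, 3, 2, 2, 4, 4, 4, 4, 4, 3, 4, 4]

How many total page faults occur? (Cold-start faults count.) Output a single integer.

Step 0: ref 2 → FAULT, frames=[2,-,-]
Step 1: ref 2 → HIT, frames=[2,-,-]
Step 2: ref 2 → HIT, frames=[2,-,-]
Step 3: ref 3 → FAULT, frames=[2,3,-]
Step 4: ref 2 → HIT, frames=[2,3,-]
Step 5: ref 2 → HIT, frames=[2,3,-]
Step 6: ref 4 → FAULT, frames=[2,3,4]
Step 7: ref 4 → HIT, frames=[2,3,4]
Step 8: ref 4 → HIT, frames=[2,3,4]
Step 9: ref 4 → HIT, frames=[2,3,4]
Step 10: ref 4 → HIT, frames=[2,3,4]
Step 11: ref 3 → HIT, frames=[2,3,4]
Step 12: ref 4 → HIT, frames=[2,3,4]
Step 13: ref 4 → HIT, frames=[2,3,4]
Total faults: 3

Answer: 3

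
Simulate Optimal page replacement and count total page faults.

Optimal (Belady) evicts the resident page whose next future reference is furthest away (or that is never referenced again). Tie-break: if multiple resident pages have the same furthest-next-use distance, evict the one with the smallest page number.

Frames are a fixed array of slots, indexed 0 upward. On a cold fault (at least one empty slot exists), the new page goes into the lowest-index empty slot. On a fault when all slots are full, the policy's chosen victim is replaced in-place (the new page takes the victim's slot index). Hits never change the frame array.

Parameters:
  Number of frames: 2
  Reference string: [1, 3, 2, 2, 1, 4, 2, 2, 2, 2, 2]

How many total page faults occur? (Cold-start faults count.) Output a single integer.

Answer: 4

Derivation:
Step 0: ref 1 → FAULT, frames=[1,-]
Step 1: ref 3 → FAULT, frames=[1,3]
Step 2: ref 2 → FAULT (evict 3), frames=[1,2]
Step 3: ref 2 → HIT, frames=[1,2]
Step 4: ref 1 → HIT, frames=[1,2]
Step 5: ref 4 → FAULT (evict 1), frames=[4,2]
Step 6: ref 2 → HIT, frames=[4,2]
Step 7: ref 2 → HIT, frames=[4,2]
Step 8: ref 2 → HIT, frames=[4,2]
Step 9: ref 2 → HIT, frames=[4,2]
Step 10: ref 2 → HIT, frames=[4,2]
Total faults: 4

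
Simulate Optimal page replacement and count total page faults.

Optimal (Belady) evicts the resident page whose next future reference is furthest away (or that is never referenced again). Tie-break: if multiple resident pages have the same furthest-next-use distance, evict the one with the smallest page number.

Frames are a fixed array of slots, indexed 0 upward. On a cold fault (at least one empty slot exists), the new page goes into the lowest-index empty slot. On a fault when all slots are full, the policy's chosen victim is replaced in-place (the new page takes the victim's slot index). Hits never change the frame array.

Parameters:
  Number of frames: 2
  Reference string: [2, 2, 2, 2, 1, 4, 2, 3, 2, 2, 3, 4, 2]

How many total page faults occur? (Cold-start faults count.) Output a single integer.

Answer: 5

Derivation:
Step 0: ref 2 → FAULT, frames=[2,-]
Step 1: ref 2 → HIT, frames=[2,-]
Step 2: ref 2 → HIT, frames=[2,-]
Step 3: ref 2 → HIT, frames=[2,-]
Step 4: ref 1 → FAULT, frames=[2,1]
Step 5: ref 4 → FAULT (evict 1), frames=[2,4]
Step 6: ref 2 → HIT, frames=[2,4]
Step 7: ref 3 → FAULT (evict 4), frames=[2,3]
Step 8: ref 2 → HIT, frames=[2,3]
Step 9: ref 2 → HIT, frames=[2,3]
Step 10: ref 3 → HIT, frames=[2,3]
Step 11: ref 4 → FAULT (evict 3), frames=[2,4]
Step 12: ref 2 → HIT, frames=[2,4]
Total faults: 5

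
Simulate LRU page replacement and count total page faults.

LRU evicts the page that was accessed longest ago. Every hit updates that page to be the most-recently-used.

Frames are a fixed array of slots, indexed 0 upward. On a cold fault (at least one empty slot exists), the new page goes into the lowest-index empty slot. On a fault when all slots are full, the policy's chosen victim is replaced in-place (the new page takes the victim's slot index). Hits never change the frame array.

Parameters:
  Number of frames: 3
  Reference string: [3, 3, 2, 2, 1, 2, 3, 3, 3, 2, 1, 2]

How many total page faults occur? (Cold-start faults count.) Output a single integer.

Answer: 3

Derivation:
Step 0: ref 3 → FAULT, frames=[3,-,-]
Step 1: ref 3 → HIT, frames=[3,-,-]
Step 2: ref 2 → FAULT, frames=[3,2,-]
Step 3: ref 2 → HIT, frames=[3,2,-]
Step 4: ref 1 → FAULT, frames=[3,2,1]
Step 5: ref 2 → HIT, frames=[3,2,1]
Step 6: ref 3 → HIT, frames=[3,2,1]
Step 7: ref 3 → HIT, frames=[3,2,1]
Step 8: ref 3 → HIT, frames=[3,2,1]
Step 9: ref 2 → HIT, frames=[3,2,1]
Step 10: ref 1 → HIT, frames=[3,2,1]
Step 11: ref 2 → HIT, frames=[3,2,1]
Total faults: 3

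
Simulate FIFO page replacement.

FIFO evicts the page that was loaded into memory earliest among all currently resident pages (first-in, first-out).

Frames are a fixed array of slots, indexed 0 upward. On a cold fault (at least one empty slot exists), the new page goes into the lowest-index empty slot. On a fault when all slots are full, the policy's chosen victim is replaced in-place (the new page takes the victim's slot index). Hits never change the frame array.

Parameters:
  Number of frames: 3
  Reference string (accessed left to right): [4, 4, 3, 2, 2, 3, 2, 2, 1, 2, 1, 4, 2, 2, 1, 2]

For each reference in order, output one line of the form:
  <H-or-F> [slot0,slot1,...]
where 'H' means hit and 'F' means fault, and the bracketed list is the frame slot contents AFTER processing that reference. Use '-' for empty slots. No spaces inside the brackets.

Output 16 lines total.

F [4,-,-]
H [4,-,-]
F [4,3,-]
F [4,3,2]
H [4,3,2]
H [4,3,2]
H [4,3,2]
H [4,3,2]
F [1,3,2]
H [1,3,2]
H [1,3,2]
F [1,4,2]
H [1,4,2]
H [1,4,2]
H [1,4,2]
H [1,4,2]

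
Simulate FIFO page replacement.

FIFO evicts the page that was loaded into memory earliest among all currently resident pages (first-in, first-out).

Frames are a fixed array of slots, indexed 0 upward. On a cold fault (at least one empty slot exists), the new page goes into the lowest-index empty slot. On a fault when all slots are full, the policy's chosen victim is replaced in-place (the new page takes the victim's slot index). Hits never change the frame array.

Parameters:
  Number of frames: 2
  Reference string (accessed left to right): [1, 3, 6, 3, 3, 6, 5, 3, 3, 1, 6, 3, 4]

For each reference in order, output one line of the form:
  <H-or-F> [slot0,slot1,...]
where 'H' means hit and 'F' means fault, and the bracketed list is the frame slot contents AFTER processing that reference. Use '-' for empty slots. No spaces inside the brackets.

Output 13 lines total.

F [1,-]
F [1,3]
F [6,3]
H [6,3]
H [6,3]
H [6,3]
F [6,5]
F [3,5]
H [3,5]
F [3,1]
F [6,1]
F [6,3]
F [4,3]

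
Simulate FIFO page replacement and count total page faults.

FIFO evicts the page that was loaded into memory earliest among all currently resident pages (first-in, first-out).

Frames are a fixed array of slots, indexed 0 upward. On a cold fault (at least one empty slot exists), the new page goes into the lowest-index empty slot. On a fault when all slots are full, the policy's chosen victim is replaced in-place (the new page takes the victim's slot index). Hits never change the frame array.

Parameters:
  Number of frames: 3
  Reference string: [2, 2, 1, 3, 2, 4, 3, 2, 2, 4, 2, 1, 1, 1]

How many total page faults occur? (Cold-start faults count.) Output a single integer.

Step 0: ref 2 → FAULT, frames=[2,-,-]
Step 1: ref 2 → HIT, frames=[2,-,-]
Step 2: ref 1 → FAULT, frames=[2,1,-]
Step 3: ref 3 → FAULT, frames=[2,1,3]
Step 4: ref 2 → HIT, frames=[2,1,3]
Step 5: ref 4 → FAULT (evict 2), frames=[4,1,3]
Step 6: ref 3 → HIT, frames=[4,1,3]
Step 7: ref 2 → FAULT (evict 1), frames=[4,2,3]
Step 8: ref 2 → HIT, frames=[4,2,3]
Step 9: ref 4 → HIT, frames=[4,2,3]
Step 10: ref 2 → HIT, frames=[4,2,3]
Step 11: ref 1 → FAULT (evict 3), frames=[4,2,1]
Step 12: ref 1 → HIT, frames=[4,2,1]
Step 13: ref 1 → HIT, frames=[4,2,1]
Total faults: 6

Answer: 6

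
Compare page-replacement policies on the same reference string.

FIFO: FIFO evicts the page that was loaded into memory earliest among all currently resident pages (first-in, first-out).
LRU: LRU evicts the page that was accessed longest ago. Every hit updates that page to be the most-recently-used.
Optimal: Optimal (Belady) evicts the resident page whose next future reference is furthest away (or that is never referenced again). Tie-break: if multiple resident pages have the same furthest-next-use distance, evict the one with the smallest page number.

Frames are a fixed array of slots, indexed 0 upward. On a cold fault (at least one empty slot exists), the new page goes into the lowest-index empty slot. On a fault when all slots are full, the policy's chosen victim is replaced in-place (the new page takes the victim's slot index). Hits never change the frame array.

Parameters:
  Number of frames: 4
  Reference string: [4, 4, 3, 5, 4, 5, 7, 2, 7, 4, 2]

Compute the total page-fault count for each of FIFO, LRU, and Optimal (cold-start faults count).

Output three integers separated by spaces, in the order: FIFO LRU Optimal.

Answer: 6 5 5

Derivation:
--- FIFO ---
  step 0: ref 4 -> FAULT, frames=[4,-,-,-] (faults so far: 1)
  step 1: ref 4 -> HIT, frames=[4,-,-,-] (faults so far: 1)
  step 2: ref 3 -> FAULT, frames=[4,3,-,-] (faults so far: 2)
  step 3: ref 5 -> FAULT, frames=[4,3,5,-] (faults so far: 3)
  step 4: ref 4 -> HIT, frames=[4,3,5,-] (faults so far: 3)
  step 5: ref 5 -> HIT, frames=[4,3,5,-] (faults so far: 3)
  step 6: ref 7 -> FAULT, frames=[4,3,5,7] (faults so far: 4)
  step 7: ref 2 -> FAULT, evict 4, frames=[2,3,5,7] (faults so far: 5)
  step 8: ref 7 -> HIT, frames=[2,3,5,7] (faults so far: 5)
  step 9: ref 4 -> FAULT, evict 3, frames=[2,4,5,7] (faults so far: 6)
  step 10: ref 2 -> HIT, frames=[2,4,5,7] (faults so far: 6)
  FIFO total faults: 6
--- LRU ---
  step 0: ref 4 -> FAULT, frames=[4,-,-,-] (faults so far: 1)
  step 1: ref 4 -> HIT, frames=[4,-,-,-] (faults so far: 1)
  step 2: ref 3 -> FAULT, frames=[4,3,-,-] (faults so far: 2)
  step 3: ref 5 -> FAULT, frames=[4,3,5,-] (faults so far: 3)
  step 4: ref 4 -> HIT, frames=[4,3,5,-] (faults so far: 3)
  step 5: ref 5 -> HIT, frames=[4,3,5,-] (faults so far: 3)
  step 6: ref 7 -> FAULT, frames=[4,3,5,7] (faults so far: 4)
  step 7: ref 2 -> FAULT, evict 3, frames=[4,2,5,7] (faults so far: 5)
  step 8: ref 7 -> HIT, frames=[4,2,5,7] (faults so far: 5)
  step 9: ref 4 -> HIT, frames=[4,2,5,7] (faults so far: 5)
  step 10: ref 2 -> HIT, frames=[4,2,5,7] (faults so far: 5)
  LRU total faults: 5
--- Optimal ---
  step 0: ref 4 -> FAULT, frames=[4,-,-,-] (faults so far: 1)
  step 1: ref 4 -> HIT, frames=[4,-,-,-] (faults so far: 1)
  step 2: ref 3 -> FAULT, frames=[4,3,-,-] (faults so far: 2)
  step 3: ref 5 -> FAULT, frames=[4,3,5,-] (faults so far: 3)
  step 4: ref 4 -> HIT, frames=[4,3,5,-] (faults so far: 3)
  step 5: ref 5 -> HIT, frames=[4,3,5,-] (faults so far: 3)
  step 6: ref 7 -> FAULT, frames=[4,3,5,7] (faults so far: 4)
  step 7: ref 2 -> FAULT, evict 3, frames=[4,2,5,7] (faults so far: 5)
  step 8: ref 7 -> HIT, frames=[4,2,5,7] (faults so far: 5)
  step 9: ref 4 -> HIT, frames=[4,2,5,7] (faults so far: 5)
  step 10: ref 2 -> HIT, frames=[4,2,5,7] (faults so far: 5)
  Optimal total faults: 5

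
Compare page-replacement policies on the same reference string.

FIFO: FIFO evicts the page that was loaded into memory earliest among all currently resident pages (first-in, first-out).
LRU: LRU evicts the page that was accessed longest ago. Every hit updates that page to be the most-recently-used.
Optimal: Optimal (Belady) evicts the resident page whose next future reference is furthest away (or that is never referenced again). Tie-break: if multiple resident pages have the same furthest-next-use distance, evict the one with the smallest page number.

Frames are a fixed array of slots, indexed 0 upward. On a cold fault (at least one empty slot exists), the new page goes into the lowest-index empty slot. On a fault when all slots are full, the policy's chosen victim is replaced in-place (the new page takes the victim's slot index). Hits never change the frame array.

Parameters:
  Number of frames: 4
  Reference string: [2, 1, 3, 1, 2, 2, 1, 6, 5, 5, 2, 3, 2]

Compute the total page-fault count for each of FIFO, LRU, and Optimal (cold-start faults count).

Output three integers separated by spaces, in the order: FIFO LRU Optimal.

Answer: 6 6 5

Derivation:
--- FIFO ---
  step 0: ref 2 -> FAULT, frames=[2,-,-,-] (faults so far: 1)
  step 1: ref 1 -> FAULT, frames=[2,1,-,-] (faults so far: 2)
  step 2: ref 3 -> FAULT, frames=[2,1,3,-] (faults so far: 3)
  step 3: ref 1 -> HIT, frames=[2,1,3,-] (faults so far: 3)
  step 4: ref 2 -> HIT, frames=[2,1,3,-] (faults so far: 3)
  step 5: ref 2 -> HIT, frames=[2,1,3,-] (faults so far: 3)
  step 6: ref 1 -> HIT, frames=[2,1,3,-] (faults so far: 3)
  step 7: ref 6 -> FAULT, frames=[2,1,3,6] (faults so far: 4)
  step 8: ref 5 -> FAULT, evict 2, frames=[5,1,3,6] (faults so far: 5)
  step 9: ref 5 -> HIT, frames=[5,1,3,6] (faults so far: 5)
  step 10: ref 2 -> FAULT, evict 1, frames=[5,2,3,6] (faults so far: 6)
  step 11: ref 3 -> HIT, frames=[5,2,3,6] (faults so far: 6)
  step 12: ref 2 -> HIT, frames=[5,2,3,6] (faults so far: 6)
  FIFO total faults: 6
--- LRU ---
  step 0: ref 2 -> FAULT, frames=[2,-,-,-] (faults so far: 1)
  step 1: ref 1 -> FAULT, frames=[2,1,-,-] (faults so far: 2)
  step 2: ref 3 -> FAULT, frames=[2,1,3,-] (faults so far: 3)
  step 3: ref 1 -> HIT, frames=[2,1,3,-] (faults so far: 3)
  step 4: ref 2 -> HIT, frames=[2,1,3,-] (faults so far: 3)
  step 5: ref 2 -> HIT, frames=[2,1,3,-] (faults so far: 3)
  step 6: ref 1 -> HIT, frames=[2,1,3,-] (faults so far: 3)
  step 7: ref 6 -> FAULT, frames=[2,1,3,6] (faults so far: 4)
  step 8: ref 5 -> FAULT, evict 3, frames=[2,1,5,6] (faults so far: 5)
  step 9: ref 5 -> HIT, frames=[2,1,5,6] (faults so far: 5)
  step 10: ref 2 -> HIT, frames=[2,1,5,6] (faults so far: 5)
  step 11: ref 3 -> FAULT, evict 1, frames=[2,3,5,6] (faults so far: 6)
  step 12: ref 2 -> HIT, frames=[2,3,5,6] (faults so far: 6)
  LRU total faults: 6
--- Optimal ---
  step 0: ref 2 -> FAULT, frames=[2,-,-,-] (faults so far: 1)
  step 1: ref 1 -> FAULT, frames=[2,1,-,-] (faults so far: 2)
  step 2: ref 3 -> FAULT, frames=[2,1,3,-] (faults so far: 3)
  step 3: ref 1 -> HIT, frames=[2,1,3,-] (faults so far: 3)
  step 4: ref 2 -> HIT, frames=[2,1,3,-] (faults so far: 3)
  step 5: ref 2 -> HIT, frames=[2,1,3,-] (faults so far: 3)
  step 6: ref 1 -> HIT, frames=[2,1,3,-] (faults so far: 3)
  step 7: ref 6 -> FAULT, frames=[2,1,3,6] (faults so far: 4)
  step 8: ref 5 -> FAULT, evict 1, frames=[2,5,3,6] (faults so far: 5)
  step 9: ref 5 -> HIT, frames=[2,5,3,6] (faults so far: 5)
  step 10: ref 2 -> HIT, frames=[2,5,3,6] (faults so far: 5)
  step 11: ref 3 -> HIT, frames=[2,5,3,6] (faults so far: 5)
  step 12: ref 2 -> HIT, frames=[2,5,3,6] (faults so far: 5)
  Optimal total faults: 5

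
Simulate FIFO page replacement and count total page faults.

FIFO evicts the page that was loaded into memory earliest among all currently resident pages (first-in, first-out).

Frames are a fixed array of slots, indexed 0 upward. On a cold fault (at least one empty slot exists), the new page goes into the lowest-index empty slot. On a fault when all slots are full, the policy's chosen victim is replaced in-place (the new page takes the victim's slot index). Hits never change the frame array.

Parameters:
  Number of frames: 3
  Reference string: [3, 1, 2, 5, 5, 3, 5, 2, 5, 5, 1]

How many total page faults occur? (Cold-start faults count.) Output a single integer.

Step 0: ref 3 → FAULT, frames=[3,-,-]
Step 1: ref 1 → FAULT, frames=[3,1,-]
Step 2: ref 2 → FAULT, frames=[3,1,2]
Step 3: ref 5 → FAULT (evict 3), frames=[5,1,2]
Step 4: ref 5 → HIT, frames=[5,1,2]
Step 5: ref 3 → FAULT (evict 1), frames=[5,3,2]
Step 6: ref 5 → HIT, frames=[5,3,2]
Step 7: ref 2 → HIT, frames=[5,3,2]
Step 8: ref 5 → HIT, frames=[5,3,2]
Step 9: ref 5 → HIT, frames=[5,3,2]
Step 10: ref 1 → FAULT (evict 2), frames=[5,3,1]
Total faults: 6

Answer: 6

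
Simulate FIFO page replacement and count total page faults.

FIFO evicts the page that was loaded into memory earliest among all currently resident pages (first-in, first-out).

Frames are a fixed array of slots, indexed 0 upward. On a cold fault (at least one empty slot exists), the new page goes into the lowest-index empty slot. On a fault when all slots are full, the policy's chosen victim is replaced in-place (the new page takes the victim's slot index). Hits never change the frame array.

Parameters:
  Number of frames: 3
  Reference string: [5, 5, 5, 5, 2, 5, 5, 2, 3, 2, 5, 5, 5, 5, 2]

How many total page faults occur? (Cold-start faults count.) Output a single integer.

Answer: 3

Derivation:
Step 0: ref 5 → FAULT, frames=[5,-,-]
Step 1: ref 5 → HIT, frames=[5,-,-]
Step 2: ref 5 → HIT, frames=[5,-,-]
Step 3: ref 5 → HIT, frames=[5,-,-]
Step 4: ref 2 → FAULT, frames=[5,2,-]
Step 5: ref 5 → HIT, frames=[5,2,-]
Step 6: ref 5 → HIT, frames=[5,2,-]
Step 7: ref 2 → HIT, frames=[5,2,-]
Step 8: ref 3 → FAULT, frames=[5,2,3]
Step 9: ref 2 → HIT, frames=[5,2,3]
Step 10: ref 5 → HIT, frames=[5,2,3]
Step 11: ref 5 → HIT, frames=[5,2,3]
Step 12: ref 5 → HIT, frames=[5,2,3]
Step 13: ref 5 → HIT, frames=[5,2,3]
Step 14: ref 2 → HIT, frames=[5,2,3]
Total faults: 3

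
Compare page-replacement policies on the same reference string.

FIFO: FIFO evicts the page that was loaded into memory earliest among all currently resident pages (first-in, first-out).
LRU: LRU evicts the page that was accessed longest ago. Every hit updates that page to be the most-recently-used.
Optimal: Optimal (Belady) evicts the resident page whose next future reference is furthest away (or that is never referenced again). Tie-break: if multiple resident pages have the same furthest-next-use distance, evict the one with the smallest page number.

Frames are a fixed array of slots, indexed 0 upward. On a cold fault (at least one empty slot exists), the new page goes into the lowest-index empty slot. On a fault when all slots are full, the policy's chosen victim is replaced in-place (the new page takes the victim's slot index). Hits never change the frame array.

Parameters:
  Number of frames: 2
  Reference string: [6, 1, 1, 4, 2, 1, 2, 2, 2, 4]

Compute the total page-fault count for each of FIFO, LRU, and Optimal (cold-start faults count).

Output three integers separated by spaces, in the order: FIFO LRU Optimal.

Answer: 6 6 5

Derivation:
--- FIFO ---
  step 0: ref 6 -> FAULT, frames=[6,-] (faults so far: 1)
  step 1: ref 1 -> FAULT, frames=[6,1] (faults so far: 2)
  step 2: ref 1 -> HIT, frames=[6,1] (faults so far: 2)
  step 3: ref 4 -> FAULT, evict 6, frames=[4,1] (faults so far: 3)
  step 4: ref 2 -> FAULT, evict 1, frames=[4,2] (faults so far: 4)
  step 5: ref 1 -> FAULT, evict 4, frames=[1,2] (faults so far: 5)
  step 6: ref 2 -> HIT, frames=[1,2] (faults so far: 5)
  step 7: ref 2 -> HIT, frames=[1,2] (faults so far: 5)
  step 8: ref 2 -> HIT, frames=[1,2] (faults so far: 5)
  step 9: ref 4 -> FAULT, evict 2, frames=[1,4] (faults so far: 6)
  FIFO total faults: 6
--- LRU ---
  step 0: ref 6 -> FAULT, frames=[6,-] (faults so far: 1)
  step 1: ref 1 -> FAULT, frames=[6,1] (faults so far: 2)
  step 2: ref 1 -> HIT, frames=[6,1] (faults so far: 2)
  step 3: ref 4 -> FAULT, evict 6, frames=[4,1] (faults so far: 3)
  step 4: ref 2 -> FAULT, evict 1, frames=[4,2] (faults so far: 4)
  step 5: ref 1 -> FAULT, evict 4, frames=[1,2] (faults so far: 5)
  step 6: ref 2 -> HIT, frames=[1,2] (faults so far: 5)
  step 7: ref 2 -> HIT, frames=[1,2] (faults so far: 5)
  step 8: ref 2 -> HIT, frames=[1,2] (faults so far: 5)
  step 9: ref 4 -> FAULT, evict 1, frames=[4,2] (faults so far: 6)
  LRU total faults: 6
--- Optimal ---
  step 0: ref 6 -> FAULT, frames=[6,-] (faults so far: 1)
  step 1: ref 1 -> FAULT, frames=[6,1] (faults so far: 2)
  step 2: ref 1 -> HIT, frames=[6,1] (faults so far: 2)
  step 3: ref 4 -> FAULT, evict 6, frames=[4,1] (faults so far: 3)
  step 4: ref 2 -> FAULT, evict 4, frames=[2,1] (faults so far: 4)
  step 5: ref 1 -> HIT, frames=[2,1] (faults so far: 4)
  step 6: ref 2 -> HIT, frames=[2,1] (faults so far: 4)
  step 7: ref 2 -> HIT, frames=[2,1] (faults so far: 4)
  step 8: ref 2 -> HIT, frames=[2,1] (faults so far: 4)
  step 9: ref 4 -> FAULT, evict 1, frames=[2,4] (faults so far: 5)
  Optimal total faults: 5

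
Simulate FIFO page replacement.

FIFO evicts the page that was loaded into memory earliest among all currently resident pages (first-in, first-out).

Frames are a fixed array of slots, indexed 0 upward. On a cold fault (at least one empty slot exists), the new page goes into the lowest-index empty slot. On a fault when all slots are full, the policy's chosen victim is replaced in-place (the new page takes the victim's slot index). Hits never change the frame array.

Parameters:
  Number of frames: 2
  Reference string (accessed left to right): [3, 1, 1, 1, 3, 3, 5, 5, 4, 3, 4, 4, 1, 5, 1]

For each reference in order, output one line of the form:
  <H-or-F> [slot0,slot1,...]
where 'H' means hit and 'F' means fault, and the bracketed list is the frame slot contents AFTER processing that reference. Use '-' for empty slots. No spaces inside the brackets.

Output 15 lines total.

F [3,-]
F [3,1]
H [3,1]
H [3,1]
H [3,1]
H [3,1]
F [5,1]
H [5,1]
F [5,4]
F [3,4]
H [3,4]
H [3,4]
F [3,1]
F [5,1]
H [5,1]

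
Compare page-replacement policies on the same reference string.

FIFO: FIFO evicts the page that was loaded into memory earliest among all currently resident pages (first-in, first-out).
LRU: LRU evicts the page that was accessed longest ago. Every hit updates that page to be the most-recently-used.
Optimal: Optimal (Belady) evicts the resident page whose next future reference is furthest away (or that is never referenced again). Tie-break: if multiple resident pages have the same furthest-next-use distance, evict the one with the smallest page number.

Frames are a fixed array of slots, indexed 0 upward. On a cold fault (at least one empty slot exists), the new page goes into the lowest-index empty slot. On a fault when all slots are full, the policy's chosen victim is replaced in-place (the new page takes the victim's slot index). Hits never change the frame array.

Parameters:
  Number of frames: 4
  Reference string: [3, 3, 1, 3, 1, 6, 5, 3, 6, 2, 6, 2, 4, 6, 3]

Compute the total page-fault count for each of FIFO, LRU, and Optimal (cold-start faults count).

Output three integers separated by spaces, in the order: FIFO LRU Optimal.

--- FIFO ---
  step 0: ref 3 -> FAULT, frames=[3,-,-,-] (faults so far: 1)
  step 1: ref 3 -> HIT, frames=[3,-,-,-] (faults so far: 1)
  step 2: ref 1 -> FAULT, frames=[3,1,-,-] (faults so far: 2)
  step 3: ref 3 -> HIT, frames=[3,1,-,-] (faults so far: 2)
  step 4: ref 1 -> HIT, frames=[3,1,-,-] (faults so far: 2)
  step 5: ref 6 -> FAULT, frames=[3,1,6,-] (faults so far: 3)
  step 6: ref 5 -> FAULT, frames=[3,1,6,5] (faults so far: 4)
  step 7: ref 3 -> HIT, frames=[3,1,6,5] (faults so far: 4)
  step 8: ref 6 -> HIT, frames=[3,1,6,5] (faults so far: 4)
  step 9: ref 2 -> FAULT, evict 3, frames=[2,1,6,5] (faults so far: 5)
  step 10: ref 6 -> HIT, frames=[2,1,6,5] (faults so far: 5)
  step 11: ref 2 -> HIT, frames=[2,1,6,5] (faults so far: 5)
  step 12: ref 4 -> FAULT, evict 1, frames=[2,4,6,5] (faults so far: 6)
  step 13: ref 6 -> HIT, frames=[2,4,6,5] (faults so far: 6)
  step 14: ref 3 -> FAULT, evict 6, frames=[2,4,3,5] (faults so far: 7)
  FIFO total faults: 7
--- LRU ---
  step 0: ref 3 -> FAULT, frames=[3,-,-,-] (faults so far: 1)
  step 1: ref 3 -> HIT, frames=[3,-,-,-] (faults so far: 1)
  step 2: ref 1 -> FAULT, frames=[3,1,-,-] (faults so far: 2)
  step 3: ref 3 -> HIT, frames=[3,1,-,-] (faults so far: 2)
  step 4: ref 1 -> HIT, frames=[3,1,-,-] (faults so far: 2)
  step 5: ref 6 -> FAULT, frames=[3,1,6,-] (faults so far: 3)
  step 6: ref 5 -> FAULT, frames=[3,1,6,5] (faults so far: 4)
  step 7: ref 3 -> HIT, frames=[3,1,6,5] (faults so far: 4)
  step 8: ref 6 -> HIT, frames=[3,1,6,5] (faults so far: 4)
  step 9: ref 2 -> FAULT, evict 1, frames=[3,2,6,5] (faults so far: 5)
  step 10: ref 6 -> HIT, frames=[3,2,6,5] (faults so far: 5)
  step 11: ref 2 -> HIT, frames=[3,2,6,5] (faults so far: 5)
  step 12: ref 4 -> FAULT, evict 5, frames=[3,2,6,4] (faults so far: 6)
  step 13: ref 6 -> HIT, frames=[3,2,6,4] (faults so far: 6)
  step 14: ref 3 -> HIT, frames=[3,2,6,4] (faults so far: 6)
  LRU total faults: 6
--- Optimal ---
  step 0: ref 3 -> FAULT, frames=[3,-,-,-] (faults so far: 1)
  step 1: ref 3 -> HIT, frames=[3,-,-,-] (faults so far: 1)
  step 2: ref 1 -> FAULT, frames=[3,1,-,-] (faults so far: 2)
  step 3: ref 3 -> HIT, frames=[3,1,-,-] (faults so far: 2)
  step 4: ref 1 -> HIT, frames=[3,1,-,-] (faults so far: 2)
  step 5: ref 6 -> FAULT, frames=[3,1,6,-] (faults so far: 3)
  step 6: ref 5 -> FAULT, frames=[3,1,6,5] (faults so far: 4)
  step 7: ref 3 -> HIT, frames=[3,1,6,5] (faults so far: 4)
  step 8: ref 6 -> HIT, frames=[3,1,6,5] (faults so far: 4)
  step 9: ref 2 -> FAULT, evict 1, frames=[3,2,6,5] (faults so far: 5)
  step 10: ref 6 -> HIT, frames=[3,2,6,5] (faults so far: 5)
  step 11: ref 2 -> HIT, frames=[3,2,6,5] (faults so far: 5)
  step 12: ref 4 -> FAULT, evict 2, frames=[3,4,6,5] (faults so far: 6)
  step 13: ref 6 -> HIT, frames=[3,4,6,5] (faults so far: 6)
  step 14: ref 3 -> HIT, frames=[3,4,6,5] (faults so far: 6)
  Optimal total faults: 6

Answer: 7 6 6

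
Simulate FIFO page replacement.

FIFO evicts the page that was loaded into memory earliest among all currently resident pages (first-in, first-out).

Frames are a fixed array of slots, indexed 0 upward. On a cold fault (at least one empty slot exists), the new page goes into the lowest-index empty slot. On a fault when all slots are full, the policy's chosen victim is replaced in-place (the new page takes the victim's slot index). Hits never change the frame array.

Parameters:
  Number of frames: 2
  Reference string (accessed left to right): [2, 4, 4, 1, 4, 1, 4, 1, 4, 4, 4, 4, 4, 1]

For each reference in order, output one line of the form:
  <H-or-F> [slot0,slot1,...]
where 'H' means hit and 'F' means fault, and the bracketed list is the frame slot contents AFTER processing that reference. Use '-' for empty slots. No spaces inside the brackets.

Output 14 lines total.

F [2,-]
F [2,4]
H [2,4]
F [1,4]
H [1,4]
H [1,4]
H [1,4]
H [1,4]
H [1,4]
H [1,4]
H [1,4]
H [1,4]
H [1,4]
H [1,4]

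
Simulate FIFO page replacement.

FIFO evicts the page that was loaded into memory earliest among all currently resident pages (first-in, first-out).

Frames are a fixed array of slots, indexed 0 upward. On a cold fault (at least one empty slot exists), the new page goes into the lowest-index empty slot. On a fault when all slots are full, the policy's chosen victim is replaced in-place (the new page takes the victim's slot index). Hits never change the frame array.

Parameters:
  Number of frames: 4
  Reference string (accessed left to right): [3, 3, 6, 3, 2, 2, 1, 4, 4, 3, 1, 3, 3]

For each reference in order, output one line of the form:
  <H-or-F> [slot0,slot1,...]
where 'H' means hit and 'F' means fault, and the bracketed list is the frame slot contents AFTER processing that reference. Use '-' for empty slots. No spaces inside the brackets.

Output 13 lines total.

F [3,-,-,-]
H [3,-,-,-]
F [3,6,-,-]
H [3,6,-,-]
F [3,6,2,-]
H [3,6,2,-]
F [3,6,2,1]
F [4,6,2,1]
H [4,6,2,1]
F [4,3,2,1]
H [4,3,2,1]
H [4,3,2,1]
H [4,3,2,1]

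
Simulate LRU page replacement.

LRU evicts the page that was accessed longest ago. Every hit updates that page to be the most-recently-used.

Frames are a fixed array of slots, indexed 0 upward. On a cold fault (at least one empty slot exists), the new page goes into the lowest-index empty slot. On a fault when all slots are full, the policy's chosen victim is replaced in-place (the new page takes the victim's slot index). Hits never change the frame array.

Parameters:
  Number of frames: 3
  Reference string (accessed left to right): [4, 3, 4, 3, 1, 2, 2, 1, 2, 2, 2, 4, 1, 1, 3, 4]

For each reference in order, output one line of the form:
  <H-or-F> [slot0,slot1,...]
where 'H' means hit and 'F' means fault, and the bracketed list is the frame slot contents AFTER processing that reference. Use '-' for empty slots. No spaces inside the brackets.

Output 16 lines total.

F [4,-,-]
F [4,3,-]
H [4,3,-]
H [4,3,-]
F [4,3,1]
F [2,3,1]
H [2,3,1]
H [2,3,1]
H [2,3,1]
H [2,3,1]
H [2,3,1]
F [2,4,1]
H [2,4,1]
H [2,4,1]
F [3,4,1]
H [3,4,1]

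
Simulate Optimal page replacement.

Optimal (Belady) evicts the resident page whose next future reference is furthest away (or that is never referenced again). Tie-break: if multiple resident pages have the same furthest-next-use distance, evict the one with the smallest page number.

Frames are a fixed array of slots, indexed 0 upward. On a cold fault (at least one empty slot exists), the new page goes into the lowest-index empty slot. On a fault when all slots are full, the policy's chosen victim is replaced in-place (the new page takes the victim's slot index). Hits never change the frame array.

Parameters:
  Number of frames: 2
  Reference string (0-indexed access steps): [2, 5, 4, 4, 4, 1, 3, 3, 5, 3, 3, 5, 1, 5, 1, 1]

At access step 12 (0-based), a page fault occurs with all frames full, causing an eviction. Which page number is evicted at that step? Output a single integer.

Step 0: ref 2 -> FAULT, frames=[2,-]
Step 1: ref 5 -> FAULT, frames=[2,5]
Step 2: ref 4 -> FAULT, evict 2, frames=[4,5]
Step 3: ref 4 -> HIT, frames=[4,5]
Step 4: ref 4 -> HIT, frames=[4,5]
Step 5: ref 1 -> FAULT, evict 4, frames=[1,5]
Step 6: ref 3 -> FAULT, evict 1, frames=[3,5]
Step 7: ref 3 -> HIT, frames=[3,5]
Step 8: ref 5 -> HIT, frames=[3,5]
Step 9: ref 3 -> HIT, frames=[3,5]
Step 10: ref 3 -> HIT, frames=[3,5]
Step 11: ref 5 -> HIT, frames=[3,5]
Step 12: ref 1 -> FAULT, evict 3, frames=[1,5]
At step 12: evicted page 3

Answer: 3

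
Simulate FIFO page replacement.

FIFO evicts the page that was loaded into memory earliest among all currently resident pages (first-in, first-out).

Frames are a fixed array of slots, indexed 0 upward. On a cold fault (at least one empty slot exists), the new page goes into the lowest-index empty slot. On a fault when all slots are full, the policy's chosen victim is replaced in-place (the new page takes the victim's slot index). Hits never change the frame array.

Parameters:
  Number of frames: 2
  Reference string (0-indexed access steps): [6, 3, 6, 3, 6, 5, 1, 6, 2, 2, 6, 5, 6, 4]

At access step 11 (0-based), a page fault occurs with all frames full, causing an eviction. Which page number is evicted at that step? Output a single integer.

Answer: 6

Derivation:
Step 0: ref 6 -> FAULT, frames=[6,-]
Step 1: ref 3 -> FAULT, frames=[6,3]
Step 2: ref 6 -> HIT, frames=[6,3]
Step 3: ref 3 -> HIT, frames=[6,3]
Step 4: ref 6 -> HIT, frames=[6,3]
Step 5: ref 5 -> FAULT, evict 6, frames=[5,3]
Step 6: ref 1 -> FAULT, evict 3, frames=[5,1]
Step 7: ref 6 -> FAULT, evict 5, frames=[6,1]
Step 8: ref 2 -> FAULT, evict 1, frames=[6,2]
Step 9: ref 2 -> HIT, frames=[6,2]
Step 10: ref 6 -> HIT, frames=[6,2]
Step 11: ref 5 -> FAULT, evict 6, frames=[5,2]
At step 11: evicted page 6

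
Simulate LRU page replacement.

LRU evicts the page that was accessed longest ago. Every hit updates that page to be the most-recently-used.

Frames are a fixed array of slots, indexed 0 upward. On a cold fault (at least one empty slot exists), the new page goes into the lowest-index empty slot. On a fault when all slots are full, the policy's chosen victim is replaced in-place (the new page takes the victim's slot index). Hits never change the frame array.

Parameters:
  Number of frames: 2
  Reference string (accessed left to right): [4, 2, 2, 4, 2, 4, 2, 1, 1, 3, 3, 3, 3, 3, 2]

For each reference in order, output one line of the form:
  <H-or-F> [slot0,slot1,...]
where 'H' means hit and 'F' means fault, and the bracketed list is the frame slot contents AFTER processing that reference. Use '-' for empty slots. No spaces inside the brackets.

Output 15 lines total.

F [4,-]
F [4,2]
H [4,2]
H [4,2]
H [4,2]
H [4,2]
H [4,2]
F [1,2]
H [1,2]
F [1,3]
H [1,3]
H [1,3]
H [1,3]
H [1,3]
F [2,3]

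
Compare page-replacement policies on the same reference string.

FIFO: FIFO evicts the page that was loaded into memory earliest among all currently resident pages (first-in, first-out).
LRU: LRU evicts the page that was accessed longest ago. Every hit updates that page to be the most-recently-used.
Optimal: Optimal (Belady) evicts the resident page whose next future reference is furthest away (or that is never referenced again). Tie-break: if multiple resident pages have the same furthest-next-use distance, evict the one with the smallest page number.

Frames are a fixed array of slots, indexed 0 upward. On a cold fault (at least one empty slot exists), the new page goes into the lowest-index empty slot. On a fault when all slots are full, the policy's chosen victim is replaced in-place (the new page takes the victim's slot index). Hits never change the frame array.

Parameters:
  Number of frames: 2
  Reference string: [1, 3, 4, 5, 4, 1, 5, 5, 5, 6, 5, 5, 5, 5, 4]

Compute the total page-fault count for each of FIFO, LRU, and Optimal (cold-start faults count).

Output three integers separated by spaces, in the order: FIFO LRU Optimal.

Answer: 8 8 7

Derivation:
--- FIFO ---
  step 0: ref 1 -> FAULT, frames=[1,-] (faults so far: 1)
  step 1: ref 3 -> FAULT, frames=[1,3] (faults so far: 2)
  step 2: ref 4 -> FAULT, evict 1, frames=[4,3] (faults so far: 3)
  step 3: ref 5 -> FAULT, evict 3, frames=[4,5] (faults so far: 4)
  step 4: ref 4 -> HIT, frames=[4,5] (faults so far: 4)
  step 5: ref 1 -> FAULT, evict 4, frames=[1,5] (faults so far: 5)
  step 6: ref 5 -> HIT, frames=[1,5] (faults so far: 5)
  step 7: ref 5 -> HIT, frames=[1,5] (faults so far: 5)
  step 8: ref 5 -> HIT, frames=[1,5] (faults so far: 5)
  step 9: ref 6 -> FAULT, evict 5, frames=[1,6] (faults so far: 6)
  step 10: ref 5 -> FAULT, evict 1, frames=[5,6] (faults so far: 7)
  step 11: ref 5 -> HIT, frames=[5,6] (faults so far: 7)
  step 12: ref 5 -> HIT, frames=[5,6] (faults so far: 7)
  step 13: ref 5 -> HIT, frames=[5,6] (faults so far: 7)
  step 14: ref 4 -> FAULT, evict 6, frames=[5,4] (faults so far: 8)
  FIFO total faults: 8
--- LRU ---
  step 0: ref 1 -> FAULT, frames=[1,-] (faults so far: 1)
  step 1: ref 3 -> FAULT, frames=[1,3] (faults so far: 2)
  step 2: ref 4 -> FAULT, evict 1, frames=[4,3] (faults so far: 3)
  step 3: ref 5 -> FAULT, evict 3, frames=[4,5] (faults so far: 4)
  step 4: ref 4 -> HIT, frames=[4,5] (faults so far: 4)
  step 5: ref 1 -> FAULT, evict 5, frames=[4,1] (faults so far: 5)
  step 6: ref 5 -> FAULT, evict 4, frames=[5,1] (faults so far: 6)
  step 7: ref 5 -> HIT, frames=[5,1] (faults so far: 6)
  step 8: ref 5 -> HIT, frames=[5,1] (faults so far: 6)
  step 9: ref 6 -> FAULT, evict 1, frames=[5,6] (faults so far: 7)
  step 10: ref 5 -> HIT, frames=[5,6] (faults so far: 7)
  step 11: ref 5 -> HIT, frames=[5,6] (faults so far: 7)
  step 12: ref 5 -> HIT, frames=[5,6] (faults so far: 7)
  step 13: ref 5 -> HIT, frames=[5,6] (faults so far: 7)
  step 14: ref 4 -> FAULT, evict 6, frames=[5,4] (faults so far: 8)
  LRU total faults: 8
--- Optimal ---
  step 0: ref 1 -> FAULT, frames=[1,-] (faults so far: 1)
  step 1: ref 3 -> FAULT, frames=[1,3] (faults so far: 2)
  step 2: ref 4 -> FAULT, evict 3, frames=[1,4] (faults so far: 3)
  step 3: ref 5 -> FAULT, evict 1, frames=[5,4] (faults so far: 4)
  step 4: ref 4 -> HIT, frames=[5,4] (faults so far: 4)
  step 5: ref 1 -> FAULT, evict 4, frames=[5,1] (faults so far: 5)
  step 6: ref 5 -> HIT, frames=[5,1] (faults so far: 5)
  step 7: ref 5 -> HIT, frames=[5,1] (faults so far: 5)
  step 8: ref 5 -> HIT, frames=[5,1] (faults so far: 5)
  step 9: ref 6 -> FAULT, evict 1, frames=[5,6] (faults so far: 6)
  step 10: ref 5 -> HIT, frames=[5,6] (faults so far: 6)
  step 11: ref 5 -> HIT, frames=[5,6] (faults so far: 6)
  step 12: ref 5 -> HIT, frames=[5,6] (faults so far: 6)
  step 13: ref 5 -> HIT, frames=[5,6] (faults so far: 6)
  step 14: ref 4 -> FAULT, evict 5, frames=[4,6] (faults so far: 7)
  Optimal total faults: 7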